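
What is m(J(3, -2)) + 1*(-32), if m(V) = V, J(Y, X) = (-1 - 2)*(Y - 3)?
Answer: -32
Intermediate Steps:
J(Y, X) = 9 - 3*Y (J(Y, X) = -3*(-3 + Y) = 9 - 3*Y)
m(J(3, -2)) + 1*(-32) = (9 - 3*3) + 1*(-32) = (9 - 9) - 32 = 0 - 32 = -32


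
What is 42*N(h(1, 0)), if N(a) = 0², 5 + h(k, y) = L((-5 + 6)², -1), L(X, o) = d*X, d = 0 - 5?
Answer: 0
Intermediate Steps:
d = -5
L(X, o) = -5*X
h(k, y) = -10 (h(k, y) = -5 - 5*(-5 + 6)² = -5 - 5*1² = -5 - 5*1 = -5 - 5 = -10)
N(a) = 0
42*N(h(1, 0)) = 42*0 = 0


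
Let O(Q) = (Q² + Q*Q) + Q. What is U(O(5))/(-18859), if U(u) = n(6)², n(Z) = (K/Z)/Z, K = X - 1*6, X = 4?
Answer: -1/6110316 ≈ -1.6366e-7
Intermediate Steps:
K = -2 (K = 4 - 1*6 = 4 - 6 = -2)
O(Q) = Q + 2*Q² (O(Q) = (Q² + Q²) + Q = 2*Q² + Q = Q + 2*Q²)
n(Z) = -2/Z² (n(Z) = (-2/Z)/Z = -2/Z²)
U(u) = 1/324 (U(u) = (-2/6²)² = (-2*1/36)² = (-1/18)² = 1/324)
U(O(5))/(-18859) = (1/324)/(-18859) = (1/324)*(-1/18859) = -1/6110316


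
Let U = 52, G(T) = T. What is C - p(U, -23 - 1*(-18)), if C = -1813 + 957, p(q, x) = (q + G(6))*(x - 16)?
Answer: 362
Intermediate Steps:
p(q, x) = (-16 + x)*(6 + q) (p(q, x) = (q + 6)*(x - 16) = (6 + q)*(-16 + x) = (-16 + x)*(6 + q))
C = -856
C - p(U, -23 - 1*(-18)) = -856 - (-96 - 16*52 + 6*(-23 - 1*(-18)) + 52*(-23 - 1*(-18))) = -856 - (-96 - 832 + 6*(-23 + 18) + 52*(-23 + 18)) = -856 - (-96 - 832 + 6*(-5) + 52*(-5)) = -856 - (-96 - 832 - 30 - 260) = -856 - 1*(-1218) = -856 + 1218 = 362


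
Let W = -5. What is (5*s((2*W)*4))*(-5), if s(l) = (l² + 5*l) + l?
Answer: -34000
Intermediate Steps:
s(l) = l² + 6*l
(5*s((2*W)*4))*(-5) = (5*(((2*(-5))*4)*(6 + (2*(-5))*4)))*(-5) = (5*((-10*4)*(6 - 10*4)))*(-5) = (5*(-40*(6 - 40)))*(-5) = (5*(-40*(-34)))*(-5) = (5*1360)*(-5) = 6800*(-5) = -34000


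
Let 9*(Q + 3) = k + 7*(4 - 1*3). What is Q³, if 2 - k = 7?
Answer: -15625/729 ≈ -21.433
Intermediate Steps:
k = -5 (k = 2 - 1*7 = 2 - 7 = -5)
Q = -25/9 (Q = -3 + (-5 + 7*(4 - 1*3))/9 = -3 + (-5 + 7*(4 - 3))/9 = -3 + (-5 + 7*1)/9 = -3 + (-5 + 7)/9 = -3 + (⅑)*2 = -3 + 2/9 = -25/9 ≈ -2.7778)
Q³ = (-25/9)³ = -15625/729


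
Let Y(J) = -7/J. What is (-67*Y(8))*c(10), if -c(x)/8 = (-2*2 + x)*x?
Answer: -28140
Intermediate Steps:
c(x) = -8*x*(-4 + x) (c(x) = -8*(-2*2 + x)*x = -8*(-4 + x)*x = -8*x*(-4 + x))
(-67*Y(8))*c(10) = (-(-469)/8)*(8*10*(4 - 1*10)) = (-(-469)/8)*(8*10*(4 - 10)) = (-67*(-7/8))*(8*10*(-6)) = (469/8)*(-480) = -28140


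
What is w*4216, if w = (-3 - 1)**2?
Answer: 67456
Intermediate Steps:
w = 16 (w = (-4)**2 = 16)
w*4216 = 16*4216 = 67456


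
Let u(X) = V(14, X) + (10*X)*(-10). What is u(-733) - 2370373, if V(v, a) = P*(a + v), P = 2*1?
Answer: -2298511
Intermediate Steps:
P = 2
V(v, a) = 2*a + 2*v (V(v, a) = 2*(a + v) = 2*a + 2*v)
u(X) = 28 - 98*X (u(X) = (2*X + 2*14) + (10*X)*(-10) = (2*X + 28) - 100*X = (28 + 2*X) - 100*X = 28 - 98*X)
u(-733) - 2370373 = (28 - 98*(-733)) - 2370373 = (28 + 71834) - 2370373 = 71862 - 2370373 = -2298511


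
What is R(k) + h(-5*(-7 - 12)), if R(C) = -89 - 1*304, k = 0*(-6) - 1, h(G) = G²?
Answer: 8632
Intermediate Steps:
k = -1 (k = 0 - 1 = -1)
R(C) = -393 (R(C) = -89 - 304 = -393)
R(k) + h(-5*(-7 - 12)) = -393 + (-5*(-7 - 12))² = -393 + (-5*(-19))² = -393 + 95² = -393 + 9025 = 8632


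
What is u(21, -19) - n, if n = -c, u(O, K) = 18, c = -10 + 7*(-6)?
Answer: -34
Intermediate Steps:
c = -52 (c = -10 - 42 = -52)
n = 52 (n = -1*(-52) = 52)
u(21, -19) - n = 18 - 1*52 = 18 - 52 = -34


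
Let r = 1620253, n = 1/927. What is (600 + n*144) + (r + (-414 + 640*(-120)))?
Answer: 158994833/103 ≈ 1.5436e+6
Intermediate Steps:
n = 1/927 ≈ 0.0010787
(600 + n*144) + (r + (-414 + 640*(-120))) = (600 + (1/927)*144) + (1620253 + (-414 + 640*(-120))) = (600 + 16/103) + (1620253 + (-414 - 76800)) = 61816/103 + (1620253 - 77214) = 61816/103 + 1543039 = 158994833/103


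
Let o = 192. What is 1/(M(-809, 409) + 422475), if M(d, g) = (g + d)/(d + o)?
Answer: 617/260667475 ≈ 2.3670e-6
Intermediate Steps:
M(d, g) = (d + g)/(192 + d) (M(d, g) = (g + d)/(d + 192) = (d + g)/(192 + d))
1/(M(-809, 409) + 422475) = 1/((-809 + 409)/(192 - 809) + 422475) = 1/(-400/(-617) + 422475) = 1/(-1/617*(-400) + 422475) = 1/(400/617 + 422475) = 1/(260667475/617) = 617/260667475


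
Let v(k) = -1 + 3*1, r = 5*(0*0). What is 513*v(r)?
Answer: 1026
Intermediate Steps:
r = 0 (r = 5*0 = 0)
v(k) = 2 (v(k) = -1 + 3 = 2)
513*v(r) = 513*2 = 1026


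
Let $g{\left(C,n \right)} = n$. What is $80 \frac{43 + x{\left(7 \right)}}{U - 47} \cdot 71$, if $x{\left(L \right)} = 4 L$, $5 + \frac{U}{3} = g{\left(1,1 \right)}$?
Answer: $- \frac{403280}{59} \approx -6835.3$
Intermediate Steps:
$U = -12$ ($U = -15 + 3 \cdot 1 = -15 + 3 = -12$)
$80 \frac{43 + x{\left(7 \right)}}{U - 47} \cdot 71 = 80 \frac{43 + 4 \cdot 7}{-12 - 47} \cdot 71 = 80 \frac{43 + 28}{-59} \cdot 71 = 80 \cdot 71 \left(- \frac{1}{59}\right) 71 = 80 \left(- \frac{71}{59}\right) 71 = \left(- \frac{5680}{59}\right) 71 = - \frac{403280}{59}$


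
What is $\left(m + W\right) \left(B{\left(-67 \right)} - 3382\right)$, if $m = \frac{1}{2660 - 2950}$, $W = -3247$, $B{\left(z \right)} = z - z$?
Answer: $\frac{1592298021}{145} \approx 1.0981 \cdot 10^{7}$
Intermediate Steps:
$B{\left(z \right)} = 0$
$m = - \frac{1}{290}$ ($m = \frac{1}{-290} = - \frac{1}{290} \approx -0.0034483$)
$\left(m + W\right) \left(B{\left(-67 \right)} - 3382\right) = \left(- \frac{1}{290} - 3247\right) \left(0 - 3382\right) = \left(- \frac{941631}{290}\right) \left(-3382\right) = \frac{1592298021}{145}$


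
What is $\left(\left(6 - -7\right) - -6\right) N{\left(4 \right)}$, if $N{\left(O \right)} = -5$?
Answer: $-95$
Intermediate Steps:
$\left(\left(6 - -7\right) - -6\right) N{\left(4 \right)} = \left(\left(6 - -7\right) - -6\right) \left(-5\right) = \left(\left(6 + 7\right) + 6\right) \left(-5\right) = \left(13 + 6\right) \left(-5\right) = 19 \left(-5\right) = -95$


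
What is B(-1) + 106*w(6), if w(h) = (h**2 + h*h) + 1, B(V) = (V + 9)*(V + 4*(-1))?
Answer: 7698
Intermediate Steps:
B(V) = (-4 + V)*(9 + V) (B(V) = (9 + V)*(V - 4) = (9 + V)*(-4 + V) = (-4 + V)*(9 + V))
w(h) = 1 + 2*h**2 (w(h) = (h**2 + h**2) + 1 = 2*h**2 + 1 = 1 + 2*h**2)
B(-1) + 106*w(6) = (-36 + (-1)**2 + 5*(-1)) + 106*(1 + 2*6**2) = (-36 + 1 - 5) + 106*(1 + 2*36) = -40 + 106*(1 + 72) = -40 + 106*73 = -40 + 7738 = 7698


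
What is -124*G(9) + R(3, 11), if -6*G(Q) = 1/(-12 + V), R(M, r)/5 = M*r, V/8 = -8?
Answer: 18779/114 ≈ 164.73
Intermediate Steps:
V = -64 (V = 8*(-8) = -64)
R(M, r) = 5*M*r (R(M, r) = 5*(M*r) = 5*M*r)
G(Q) = 1/456 (G(Q) = -1/(6*(-12 - 64)) = -⅙/(-76) = -⅙*(-1/76) = 1/456)
-124*G(9) + R(3, 11) = -124*1/456 + 5*3*11 = -31/114 + 165 = 18779/114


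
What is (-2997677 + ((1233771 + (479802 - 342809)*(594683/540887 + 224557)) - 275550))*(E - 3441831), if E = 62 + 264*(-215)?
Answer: -58209025562560991059686/540887 ≈ -1.0762e+17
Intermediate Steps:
E = -56698 (E = 62 - 56760 = -56698)
(-2997677 + ((1233771 + (479802 - 342809)*(594683/540887 + 224557)) - 275550))*(E - 3441831) = (-2997677 + ((1233771 + (479802 - 342809)*(594683/540887 + 224557)) - 275550))*(-56698 - 3441831) = (-2997677 + ((1233771 + 136993*(594683*(1/540887) + 224557)) - 275550))*(-3498529) = (-2997677 + ((1233771 + 136993*(594683/540887 + 224557)) - 275550))*(-3498529) = (-2997677 + ((1233771 + 136993*(121460556742/540887)) - 275550))*(-3498529) = (-2997677 + ((1233771 + 16639246049756806/540887) - 275550))*(-3498529) = (-2997677 + (16639913380451683/540887 - 275550))*(-3498529) = (-2997677 + 16639764339038833/540887)*(-3498529) = (16638142934519334/540887)*(-3498529) = -58209025562560991059686/540887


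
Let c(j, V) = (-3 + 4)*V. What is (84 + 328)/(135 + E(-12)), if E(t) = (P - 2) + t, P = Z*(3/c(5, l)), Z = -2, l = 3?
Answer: 412/119 ≈ 3.4622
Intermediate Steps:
c(j, V) = V (c(j, V) = 1*V = V)
P = -2 (P = -6/3 = -2*1 = -2)
E(t) = -4 + t (E(t) = (-2 - 2) + t = -4 + t)
(84 + 328)/(135 + E(-12)) = (84 + 328)/(135 + (-4 - 12)) = 412/(135 - 16) = 412/119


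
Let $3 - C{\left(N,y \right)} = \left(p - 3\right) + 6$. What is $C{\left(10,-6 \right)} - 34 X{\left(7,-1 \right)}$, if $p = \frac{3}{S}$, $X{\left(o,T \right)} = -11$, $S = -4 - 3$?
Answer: $\frac{2621}{7} \approx 374.43$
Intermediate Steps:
$S = -7$ ($S = -4 - 3 = -7$)
$p = - \frac{3}{7}$ ($p = \frac{3}{-7} = 3 \left(- \frac{1}{7}\right) = - \frac{3}{7} \approx -0.42857$)
$C{\left(N,y \right)} = \frac{3}{7}$ ($C{\left(N,y \right)} = 3 - \left(\left(- \frac{3}{7} - 3\right) + 6\right) = 3 - \left(- \frac{24}{7} + 6\right) = 3 - \frac{18}{7} = \frac{3}{7}$)
$C{\left(10,-6 \right)} - 34 X{\left(7,-1 \right)} = \frac{3}{7} - -374 = \frac{3}{7} + 374 = \frac{2621}{7}$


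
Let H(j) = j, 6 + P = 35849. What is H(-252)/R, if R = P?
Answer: -252/35843 ≈ -0.0070307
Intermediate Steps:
P = 35843 (P = -6 + 35849 = 35843)
R = 35843
H(-252)/R = -252/35843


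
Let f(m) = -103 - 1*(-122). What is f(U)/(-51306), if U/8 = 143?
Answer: -19/51306 ≈ -0.00037033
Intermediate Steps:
U = 1144 (U = 8*143 = 1144)
f(m) = 19 (f(m) = -103 + 122 = 19)
f(U)/(-51306) = 19/(-51306) = 19*(-1/51306) = -19/51306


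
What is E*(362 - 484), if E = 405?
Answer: -49410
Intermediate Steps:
E*(362 - 484) = 405*(362 - 484) = 405*(-122) = -49410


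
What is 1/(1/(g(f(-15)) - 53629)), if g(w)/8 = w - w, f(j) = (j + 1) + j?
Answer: -53629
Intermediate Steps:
f(j) = 1 + 2*j (f(j) = (1 + j) + j = 1 + 2*j)
g(w) = 0 (g(w) = 8*(w - w) = 8*0 = 0)
1/(1/(g(f(-15)) - 53629)) = 1/(1/(0 - 53629)) = 1/(1/(-53629)) = 1/(-1/53629) = -53629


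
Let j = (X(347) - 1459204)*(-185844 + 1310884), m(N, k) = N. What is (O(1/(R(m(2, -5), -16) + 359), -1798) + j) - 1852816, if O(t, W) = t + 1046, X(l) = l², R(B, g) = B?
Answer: -543738120063769/361 ≈ -1.5062e+12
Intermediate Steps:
j = -1506197926800 (j = (347² - 1459204)*(-185844 + 1310884) = (120409 - 1459204)*1125040 = -1338795*1125040 = -1506197926800)
O(t, W) = 1046 + t
(O(1/(R(m(2, -5), -16) + 359), -1798) + j) - 1852816 = ((1046 + 1/(2 + 359)) - 1506197926800) - 1852816 = ((1046 + 1/361) - 1506197926800) - 1852816 = (377607/361 - 1506197926800) - 1852816 = -543737451197193/361 - 1852816 = -543738120063769/361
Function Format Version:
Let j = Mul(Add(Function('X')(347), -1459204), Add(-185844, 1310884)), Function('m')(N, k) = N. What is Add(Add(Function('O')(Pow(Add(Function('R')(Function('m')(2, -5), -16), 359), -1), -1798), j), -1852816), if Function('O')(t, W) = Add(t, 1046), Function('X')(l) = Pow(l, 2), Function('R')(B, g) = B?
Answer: Rational(-543738120063769, 361) ≈ -1.5062e+12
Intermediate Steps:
j = -1506197926800 (j = Mul(Add(Pow(347, 2), -1459204), Add(-185844, 1310884)) = Mul(Add(120409, -1459204), 1125040) = Mul(-1338795, 1125040) = -1506197926800)
Function('O')(t, W) = Add(1046, t)
Add(Add(Function('O')(Pow(Add(Function('R')(Function('m')(2, -5), -16), 359), -1), -1798), j), -1852816) = Add(Add(Add(1046, Pow(Add(2, 359), -1)), -1506197926800), -1852816) = Add(Add(Add(1046, Pow(361, -1)), -1506197926800), -1852816) = Add(Add(Add(1046, Rational(1, 361)), -1506197926800), -1852816) = Add(Add(Rational(377607, 361), -1506197926800), -1852816) = Add(Rational(-543737451197193, 361), -1852816) = Rational(-543738120063769, 361)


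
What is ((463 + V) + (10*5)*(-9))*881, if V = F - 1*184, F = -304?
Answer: -418475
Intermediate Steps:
V = -488 (V = -304 - 1*184 = -304 - 184 = -488)
((463 + V) + (10*5)*(-9))*881 = ((463 - 488) + (10*5)*(-9))*881 = (-25 + 50*(-9))*881 = (-25 - 450)*881 = -475*881 = -418475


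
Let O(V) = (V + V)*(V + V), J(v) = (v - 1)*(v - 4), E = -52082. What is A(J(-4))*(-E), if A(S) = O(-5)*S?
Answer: 208328000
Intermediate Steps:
J(v) = (-1 + v)*(-4 + v)
O(V) = 4*V² (O(V) = (2*V)*(2*V) = 4*V²)
A(S) = 100*S (A(S) = (4*(-5)²)*S = (4*25)*S = 100*S)
A(J(-4))*(-E) = (100*(4 + (-4)² - 5*(-4)))*(-1*(-52082)) = (100*(4 + 16 + 20))*52082 = (100*40)*52082 = 4000*52082 = 208328000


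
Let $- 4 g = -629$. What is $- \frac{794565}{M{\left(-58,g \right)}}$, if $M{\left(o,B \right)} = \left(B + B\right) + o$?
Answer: $- \frac{176570}{57} \approx -3097.7$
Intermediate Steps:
$g = \frac{629}{4}$ ($g = \left(- \frac{1}{4}\right) \left(-629\right) = \frac{629}{4} \approx 157.25$)
$M{\left(o,B \right)} = o + 2 B$ ($M{\left(o,B \right)} = 2 B + o = o + 2 B$)
$- \frac{794565}{M{\left(-58,g \right)}} = - \frac{794565}{-58 + 2 \cdot \frac{629}{4}} = - \frac{794565}{-58 + \frac{629}{2}} = - \frac{794565}{\frac{513}{2}} = \left(-794565\right) \frac{2}{513} = - \frac{176570}{57}$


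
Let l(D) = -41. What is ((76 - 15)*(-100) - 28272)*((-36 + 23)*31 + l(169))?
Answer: 15261168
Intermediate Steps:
((76 - 15)*(-100) - 28272)*((-36 + 23)*31 + l(169)) = ((76 - 15)*(-100) - 28272)*((-36 + 23)*31 - 41) = (61*(-100) - 28272)*(-13*31 - 41) = (-6100 - 28272)*(-403 - 41) = -34372*(-444) = 15261168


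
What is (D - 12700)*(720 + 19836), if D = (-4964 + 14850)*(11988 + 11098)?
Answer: 4691197735776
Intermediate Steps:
D = 228228196 (D = 9886*23086 = 228228196)
(D - 12700)*(720 + 19836) = (228228196 - 12700)*(720 + 19836) = 228215496*20556 = 4691197735776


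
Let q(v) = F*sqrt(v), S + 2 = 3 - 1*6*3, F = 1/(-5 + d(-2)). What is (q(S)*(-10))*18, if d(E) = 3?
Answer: 90*I*sqrt(17) ≈ 371.08*I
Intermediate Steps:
F = -1/2 (F = 1/(-5 + 3) = 1/(-2) = -1/2 ≈ -0.50000)
S = -17 (S = -2 + (3 - 1*6*3) = -2 + (3 - 6*3) = -2 + (3 - 18) = -2 - 15 = -17)
q(v) = -sqrt(v)/2
(q(S)*(-10))*18 = (-I*sqrt(17)/2*(-10))*18 = (5*I*sqrt(17))*18 = 90*I*sqrt(17)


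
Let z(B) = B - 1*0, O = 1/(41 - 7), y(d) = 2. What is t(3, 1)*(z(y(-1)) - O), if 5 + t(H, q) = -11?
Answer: -536/17 ≈ -31.529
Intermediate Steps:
t(H, q) = -16 (t(H, q) = -5 - 11 = -16)
O = 1/34 ≈ 0.029412
z(B) = B (z(B) = B + 0 = B)
t(3, 1)*(z(y(-1)) - O) = -16*(2 - 1*1/34) = -16*(2 - 1/34) = -16*67/34 = -536/17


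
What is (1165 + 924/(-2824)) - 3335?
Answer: -1532251/706 ≈ -2170.3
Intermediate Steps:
(1165 + 924/(-2824)) - 3335 = (1165 + 924*(-1/2824)) - 3335 = (1165 - 231/706) - 3335 = 822259/706 - 3335 = -1532251/706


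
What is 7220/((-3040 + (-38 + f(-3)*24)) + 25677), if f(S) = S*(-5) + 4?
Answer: 1444/4611 ≈ 0.31316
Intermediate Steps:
f(S) = 4 - 5*S (f(S) = -5*S + 4 = 4 - 5*S)
7220/((-3040 + (-38 + f(-3)*24)) + 25677) = 7220/((-3040 + (-38 + (4 - 5*(-3))*24)) + 25677) = 7220/((-3040 + (-38 + (4 + 15)*24)) + 25677) = 7220/((-3040 + (-38 + 19*24)) + 25677) = 7220/((-3040 + (-38 + 456)) + 25677) = 7220/((-3040 + 418) + 25677) = 7220/(-2622 + 25677) = 7220/23055 = 7220*(1/23055) = 1444/4611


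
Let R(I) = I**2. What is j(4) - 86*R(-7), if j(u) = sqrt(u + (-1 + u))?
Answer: -4214 + sqrt(7) ≈ -4211.4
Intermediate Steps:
j(u) = sqrt(-1 + 2*u)
j(4) - 86*R(-7) = sqrt(-1 + 2*4) - 86*(-7)**2 = sqrt(-1 + 8) - 86*49 = sqrt(7) - 4214 = -4214 + sqrt(7)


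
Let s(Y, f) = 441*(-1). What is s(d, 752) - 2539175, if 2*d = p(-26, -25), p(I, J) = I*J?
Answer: -2539616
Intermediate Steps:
d = 325 (d = (-26*(-25))/2 = (½)*650 = 325)
s(Y, f) = -441
s(d, 752) - 2539175 = -441 - 2539175 = -2539616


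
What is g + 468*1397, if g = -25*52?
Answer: 652496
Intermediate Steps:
g = -1300
g + 468*1397 = -1300 + 468*1397 = -1300 + 653796 = 652496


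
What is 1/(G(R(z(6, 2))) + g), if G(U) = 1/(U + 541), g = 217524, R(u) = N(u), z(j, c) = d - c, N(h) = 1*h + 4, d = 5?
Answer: 548/119203153 ≈ 4.5972e-6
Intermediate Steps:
N(h) = 4 + h (N(h) = h + 4 = 4 + h)
z(j, c) = 5 - c
R(u) = 4 + u
G(U) = 1/(541 + U)
1/(G(R(z(6, 2))) + g) = 1/(1/(541 + (4 + (5 - 1*2))) + 217524) = 1/(1/(541 + (4 + (5 - 2))) + 217524) = 1/(1/(541 + (4 + 3)) + 217524) = 1/(1/(541 + 7) + 217524) = 1/(1/548 + 217524) = 1/(119203153/548) = 548/119203153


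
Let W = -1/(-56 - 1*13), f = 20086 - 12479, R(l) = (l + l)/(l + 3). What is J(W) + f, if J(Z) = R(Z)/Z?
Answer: 791197/104 ≈ 7607.7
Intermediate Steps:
R(l) = 2*l/(3 + l) (R(l) = (2*l)/(3 + l) = 2*l/(3 + l))
f = 7607
W = 1/69 (W = -1/(-56 - 13) = -1/(-69) = -1*(-1/69) = 1/69 ≈ 0.014493)
J(Z) = 2/(3 + Z) (J(Z) = (2*Z/(3 + Z))/Z = 2/(3 + Z))
J(W) + f = 2/(3 + 1/69) + 7607 = 2/(208/69) + 7607 = 2*(69/208) + 7607 = 69/104 + 7607 = 791197/104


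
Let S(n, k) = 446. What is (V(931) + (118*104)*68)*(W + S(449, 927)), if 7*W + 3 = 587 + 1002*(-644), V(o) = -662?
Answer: -534972885388/7 ≈ -7.6425e+10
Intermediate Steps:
W = -644704/7 (W = -3/7 + (587 + 1002*(-644))/7 = -3/7 + (587 - 645288)/7 = -3/7 + (1/7)*(-644701) = -3/7 - 644701/7 = -644704/7 ≈ -92101.)
(V(931) + (118*104)*68)*(W + S(449, 927)) = (-662 + (118*104)*68)*(-644704/7 + 446) = (-662 + 12272*68)*(-641582/7) = (-662 + 834496)*(-641582/7) = 833834*(-641582/7) = -534972885388/7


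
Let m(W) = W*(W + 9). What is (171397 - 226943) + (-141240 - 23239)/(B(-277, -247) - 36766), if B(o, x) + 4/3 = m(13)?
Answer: -6078682987/109444 ≈ -55542.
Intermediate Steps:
m(W) = W*(9 + W)
B(o, x) = 854/3 (B(o, x) = -4/3 + 13*(9 + 13) = -4/3 + 13*22 = -4/3 + 286 = 854/3)
(171397 - 226943) + (-141240 - 23239)/(B(-277, -247) - 36766) = (171397 - 226943) + (-141240 - 23239)/(854/3 - 36766) = -55546 - 164479/(-109444/3) = -55546 - 164479*(-3/109444) = -55546 + 493437/109444 = -6078682987/109444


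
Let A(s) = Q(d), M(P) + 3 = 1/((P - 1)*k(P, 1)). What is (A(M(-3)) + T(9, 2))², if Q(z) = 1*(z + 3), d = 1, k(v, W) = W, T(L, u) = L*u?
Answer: 484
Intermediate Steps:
M(P) = -3 + 1/(-1 + P) (M(P) = -3 + 1/((P - 1)*1) = -3 + 1/(-1 + P))
Q(z) = 3 + z (Q(z) = 1*(3 + z) = 3 + z)
A(s) = 4 (A(s) = 3 + 1 = 4)
(A(M(-3)) + T(9, 2))² = (4 + 9*2)² = (4 + 18)² = 22² = 484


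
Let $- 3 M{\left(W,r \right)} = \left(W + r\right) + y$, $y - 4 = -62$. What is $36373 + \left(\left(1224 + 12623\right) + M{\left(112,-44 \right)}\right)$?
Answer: $\frac{150650}{3} \approx 50217.0$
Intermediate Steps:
$y = -58$ ($y = 4 - 62 = -58$)
$M{\left(W,r \right)} = \frac{58}{3} - \frac{W}{3} - \frac{r}{3}$ ($M{\left(W,r \right)} = - \frac{\left(W + r\right) - 58}{3} = - \frac{-58 + W + r}{3} = \frac{58}{3} - \frac{W}{3} - \frac{r}{3}$)
$36373 + \left(\left(1224 + 12623\right) + M{\left(112,-44 \right)}\right) = 36373 + \left(\left(1224 + 12623\right) - \frac{10}{3}\right) = 36373 + \left(13847 + \left(\frac{58}{3} - \frac{112}{3} + \frac{44}{3}\right)\right) = 36373 + \left(13847 - \frac{10}{3}\right) = 36373 + \frac{41531}{3} = \frac{150650}{3}$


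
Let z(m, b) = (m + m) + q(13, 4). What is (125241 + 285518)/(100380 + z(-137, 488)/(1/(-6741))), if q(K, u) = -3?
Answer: 410759/1967637 ≈ 0.20876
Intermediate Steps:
z(m, b) = -3 + 2*m (z(m, b) = (m + m) - 3 = 2*m - 3 = -3 + 2*m)
(125241 + 285518)/(100380 + z(-137, 488)/(1/(-6741))) = (125241 + 285518)/(100380 + (-3 + 2*(-137))/(1/(-6741))) = 410759/(100380 + (-3 - 274)/(-1/6741)) = 410759/(100380 - 277*(-6741)) = 410759/(100380 + 1867257) = 410759/1967637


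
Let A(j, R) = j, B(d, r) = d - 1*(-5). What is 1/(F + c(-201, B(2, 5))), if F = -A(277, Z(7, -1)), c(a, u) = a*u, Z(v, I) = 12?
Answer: -1/1684 ≈ -0.00059382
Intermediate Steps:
B(d, r) = 5 + d (B(d, r) = d + 5 = 5 + d)
F = -277 (F = -1*277 = -277)
1/(F + c(-201, B(2, 5))) = 1/(-277 - 201*(5 + 2)) = 1/(-277 - 201*7) = 1/(-277 - 1407) = 1/(-1684) = -1/1684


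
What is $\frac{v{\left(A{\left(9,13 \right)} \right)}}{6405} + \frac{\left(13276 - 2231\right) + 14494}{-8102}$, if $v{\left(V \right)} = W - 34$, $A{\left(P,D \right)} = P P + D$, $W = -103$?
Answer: $- \frac{164687269}{51893310} \approx -3.1736$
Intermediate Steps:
$A{\left(P,D \right)} = D + P^{2}$ ($A{\left(P,D \right)} = P^{2} + D = D + P^{2}$)
$v{\left(V \right)} = -137$ ($v{\left(V \right)} = -103 - 34 = -137$)
$\frac{v{\left(A{\left(9,13 \right)} \right)}}{6405} + \frac{\left(13276 - 2231\right) + 14494}{-8102} = - \frac{137}{6405} + \frac{\left(13276 - 2231\right) + 14494}{-8102} = \left(-137\right) \frac{1}{6405} + \left(11045 + 14494\right) \left(- \frac{1}{8102}\right) = - \frac{137}{6405} + 25539 \left(- \frac{1}{8102}\right) = - \frac{137}{6405} - \frac{25539}{8102} = - \frac{164687269}{51893310}$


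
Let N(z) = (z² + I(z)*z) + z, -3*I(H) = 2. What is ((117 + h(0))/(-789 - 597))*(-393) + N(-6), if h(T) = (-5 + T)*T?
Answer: 10345/154 ≈ 67.175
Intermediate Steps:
h(T) = T*(-5 + T)
I(H) = -⅔ (I(H) = -⅓*2 = -⅔)
N(z) = z² + z/3 (N(z) = (z² - 2*z/3) + z = z² + z/3)
((117 + h(0))/(-789 - 597))*(-393) + N(-6) = ((117 + 0*(-5 + 0))/(-789 - 597))*(-393) - 6*(⅓ - 6) = ((117 + 0*(-5))/(-1386))*(-393) - 6*(-17/3) = ((117 + 0)*(-1/1386))*(-393) + 34 = (117*(-1/1386))*(-393) + 34 = -13/154*(-393) + 34 = 5109/154 + 34 = 10345/154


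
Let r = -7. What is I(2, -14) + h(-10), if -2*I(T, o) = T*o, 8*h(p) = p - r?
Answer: 109/8 ≈ 13.625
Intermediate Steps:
h(p) = 7/8 + p/8 (h(p) = (p - 1*(-7))/8 = (p + 7)/8 = (7 + p)/8 = 7/8 + p/8)
I(T, o) = -T*o/2
I(2, -14) + h(-10) = -1/2*2*(-14) + (7/8 + (1/8)*(-10)) = 14 + (7/8 - 5/4) = 14 - 3/8 = 109/8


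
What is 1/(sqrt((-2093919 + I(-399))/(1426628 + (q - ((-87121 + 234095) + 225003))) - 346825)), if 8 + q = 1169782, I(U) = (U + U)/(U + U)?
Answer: -5*I*sqrt(68644713983552511)/771488294543 ≈ -0.001698*I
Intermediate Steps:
I(U) = 1 (I(U) = (2*U)/((2*U)) = (2*U)*(1/(2*U)) = 1)
q = 1169774 (q = -8 + 1169782 = 1169774)
1/(sqrt((-2093919 + I(-399))/(1426628 + (q - ((-87121 + 234095) + 225003))) - 346825)) = 1/(sqrt((-2093919 + 1)/(1426628 + (1169774 - ((-87121 + 234095) + 225003))) - 346825)) = 1/(sqrt(-2093918/(1426628 + (1169774 - (146974 + 225003))) - 346825)) = 1/(sqrt(-2093918/(1426628 + (1169774 - 1*371977)) - 346825)) = 1/(sqrt(-2093918/(1426628 + (1169774 - 371977)) - 346825)) = 1/(sqrt(-2093918/(1426628 + 797797) - 346825)) = 1/(sqrt(-2093918/2224425 - 346825)) = 1/(sqrt(-771488294543/2224425)) = 1/(I*sqrt(68644713983552511)/444885) = -5*I*sqrt(68644713983552511)/771488294543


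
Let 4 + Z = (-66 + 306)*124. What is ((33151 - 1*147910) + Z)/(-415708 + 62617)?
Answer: 85003/353091 ≈ 0.24074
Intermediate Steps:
Z = 29756 (Z = -4 + (-66 + 306)*124 = -4 + 240*124 = -4 + 29760 = 29756)
((33151 - 1*147910) + Z)/(-415708 + 62617) = ((33151 - 1*147910) + 29756)/(-415708 + 62617) = ((33151 - 147910) + 29756)/(-353091) = (-114759 + 29756)*(-1/353091) = -85003*(-1/353091) = 85003/353091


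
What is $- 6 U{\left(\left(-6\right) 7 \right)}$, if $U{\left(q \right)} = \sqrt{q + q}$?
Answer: $- 12 i \sqrt{21} \approx - 54.991 i$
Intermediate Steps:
$U{\left(q \right)} = \sqrt{2} \sqrt{q}$ ($U{\left(q \right)} = \sqrt{2 q} = \sqrt{2} \sqrt{q}$)
$- 6 U{\left(\left(-6\right) 7 \right)} = - 6 \sqrt{2} \sqrt{\left(-6\right) 7} = - 6 \sqrt{2} \sqrt{-42} = - 6 \sqrt{2} i \sqrt{42} = - 6 \cdot 2 i \sqrt{21} = - 12 i \sqrt{21}$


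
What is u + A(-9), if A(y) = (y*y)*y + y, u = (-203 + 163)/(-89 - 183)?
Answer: -25087/34 ≈ -737.85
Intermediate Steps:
u = 5/34 (u = -40/(-272) = -40*(-1/272) = 5/34 ≈ 0.14706)
A(y) = y + y**3 (A(y) = y**2*y + y = y**3 + y = y + y**3)
u + A(-9) = 5/34 + (-9 + (-9)**3) = 5/34 + (-9 - 729) = 5/34 - 738 = -25087/34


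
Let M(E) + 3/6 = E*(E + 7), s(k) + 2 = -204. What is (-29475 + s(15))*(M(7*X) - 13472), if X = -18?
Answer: -90319283/2 ≈ -4.5160e+7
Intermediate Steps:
s(k) = -206 (s(k) = -2 - 204 = -206)
M(E) = -½ + E*(7 + E) (M(E) = -½ + E*(E + 7) = -½ + E*(7 + E))
(-29475 + s(15))*(M(7*X) - 13472) = (-29475 - 206)*((-½ + (7*(-18))² + 7*(7*(-18))) - 13472) = -29681*((-½ + (-126)² + 7*(-126)) - 13472) = -29681*((-½ + 15876 - 882) - 13472) = -29681*(29987/2 - 13472) = -29681*3043/2 = -90319283/2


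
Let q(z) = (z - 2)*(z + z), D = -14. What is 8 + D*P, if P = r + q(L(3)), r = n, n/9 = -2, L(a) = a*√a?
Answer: -496 + 168*√3 ≈ -205.02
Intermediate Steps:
L(a) = a^(3/2)
n = -18 (n = 9*(-2) = -18)
r = -18
q(z) = 2*z*(-2 + z) (q(z) = (-2 + z)*(2*z) = 2*z*(-2 + z))
P = -18 + 6*√3*(-2 + 3*√3) (P = -18 + 2*3^(3/2)*(-2 + 3^(3/2)) = -18 + 2*(3*√3)*(-2 + 3*√3) = -18 + 6*√3*(-2 + 3*√3) ≈ 15.215)
8 + D*P = 8 - 14*(36 - 12*√3) = 8 + (-504 + 168*√3) = -496 + 168*√3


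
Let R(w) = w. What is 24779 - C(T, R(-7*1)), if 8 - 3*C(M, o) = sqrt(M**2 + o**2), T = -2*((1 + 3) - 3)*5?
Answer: 74329/3 + sqrt(149)/3 ≈ 24780.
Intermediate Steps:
T = -10 (T = -2*(4 - 3)*5 = -2*1*5 = -2*5 = -10)
C(M, o) = 8/3 - sqrt(M**2 + o**2)/3
24779 - C(T, R(-7*1)) = 24779 - (8/3 - sqrt((-10)**2 + (-7*1)**2)/3) = 24779 - (8/3 - sqrt(100 + (-7)**2)/3) = 24779 - (8/3 - sqrt(100 + 49)/3) = 24779 - (8/3 - sqrt(149)/3) = 24779 + (-8/3 + sqrt(149)/3) = 74329/3 + sqrt(149)/3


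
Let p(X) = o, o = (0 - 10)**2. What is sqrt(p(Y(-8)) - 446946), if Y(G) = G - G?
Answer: I*sqrt(446846) ≈ 668.47*I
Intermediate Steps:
Y(G) = 0
o = 100 (o = (-10)**2 = 100)
p(X) = 100
sqrt(p(Y(-8)) - 446946) = sqrt(100 - 446946) = sqrt(-446846) = I*sqrt(446846)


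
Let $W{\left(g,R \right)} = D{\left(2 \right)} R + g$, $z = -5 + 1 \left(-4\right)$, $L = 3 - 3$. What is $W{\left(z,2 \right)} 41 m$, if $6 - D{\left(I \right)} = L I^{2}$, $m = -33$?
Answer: $-4059$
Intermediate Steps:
$L = 0$ ($L = 3 - 3 = 0$)
$D{\left(I \right)} = 6$ ($D{\left(I \right)} = 6 - 0 I^{2} = 6 - 0 = 6 + 0 = 6$)
$z = -9$ ($z = -5 - 4 = -9$)
$W{\left(g,R \right)} = g + 6 R$ ($W{\left(g,R \right)} = 6 R + g = g + 6 R$)
$W{\left(z,2 \right)} 41 m = \left(-9 + 6 \cdot 2\right) 41 \left(-33\right) = \left(-9 + 12\right) 41 \left(-33\right) = 3 \cdot 41 \left(-33\right) = 123 \left(-33\right) = -4059$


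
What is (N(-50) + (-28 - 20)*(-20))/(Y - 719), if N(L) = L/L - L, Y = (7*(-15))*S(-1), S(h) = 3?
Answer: -1011/1034 ≈ -0.97776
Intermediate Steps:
Y = -315 (Y = (7*(-15))*3 = -105*3 = -315)
N(L) = 1 - L
(N(-50) + (-28 - 20)*(-20))/(Y - 719) = ((1 - 1*(-50)) + (-28 - 20)*(-20))/(-315 - 719) = ((1 + 50) - 48*(-20))/(-1034) = (51 + 960)*(-1/1034) = 1011*(-1/1034) = -1011/1034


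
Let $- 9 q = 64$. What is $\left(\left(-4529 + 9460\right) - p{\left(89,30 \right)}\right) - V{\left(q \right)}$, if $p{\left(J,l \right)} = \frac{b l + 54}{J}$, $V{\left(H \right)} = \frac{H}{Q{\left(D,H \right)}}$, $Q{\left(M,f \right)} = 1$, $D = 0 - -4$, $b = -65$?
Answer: $\frac{3972491}{801} \approx 4959.4$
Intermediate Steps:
$q = - \frac{64}{9}$ ($q = \left(- \frac{1}{9}\right) 64 = - \frac{64}{9} \approx -7.1111$)
$D = 4$ ($D = 0 + 4 = 4$)
$V{\left(H \right)} = H$ ($V{\left(H \right)} = \frac{H}{1} = H 1 = H$)
$p{\left(J,l \right)} = \frac{54 - 65 l}{J}$ ($p{\left(J,l \right)} = \frac{- 65 l + 54}{J} = \frac{54 - 65 l}{J}$)
$\left(\left(-4529 + 9460\right) - p{\left(89,30 \right)}\right) - V{\left(q \right)} = \left(\left(-4529 + 9460\right) - \frac{54 - 1950}{89}\right) - - \frac{64}{9} = \left(4931 - \frac{54 - 1950}{89}\right) + \frac{64}{9} = \left(4931 - \frac{1}{89} \left(-1896\right)\right) + \frac{64}{9} = \left(4931 - - \frac{1896}{89}\right) + \frac{64}{9} = \left(4931 + \frac{1896}{89}\right) + \frac{64}{9} = \frac{440755}{89} + \frac{64}{9} = \frac{3972491}{801}$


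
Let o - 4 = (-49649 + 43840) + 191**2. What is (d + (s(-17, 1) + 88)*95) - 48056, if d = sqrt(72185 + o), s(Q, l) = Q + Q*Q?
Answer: -13856 + 3*sqrt(11429) ≈ -13535.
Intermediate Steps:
s(Q, l) = Q + Q**2
o = 30676 (o = 4 + ((-49649 + 43840) + 191**2) = 4 + (-5809 + 36481) = 4 + 30672 = 30676)
d = 3*sqrt(11429) (d = sqrt(72185 + 30676) = sqrt(102861) = 3*sqrt(11429) ≈ 320.72)
(d + (s(-17, 1) + 88)*95) - 48056 = (3*sqrt(11429) + (-17*(1 - 17) + 88)*95) - 48056 = (3*sqrt(11429) + (-17*(-16) + 88)*95) - 48056 = (3*sqrt(11429) + (272 + 88)*95) - 48056 = (3*sqrt(11429) + 360*95) - 48056 = (3*sqrt(11429) + 34200) - 48056 = (34200 + 3*sqrt(11429)) - 48056 = -13856 + 3*sqrt(11429)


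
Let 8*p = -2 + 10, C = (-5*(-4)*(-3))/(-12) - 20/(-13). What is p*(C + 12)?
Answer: 241/13 ≈ 18.538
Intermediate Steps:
C = 85/13 (C = (20*(-3))*(-1/12) - 20*(-1/13) = -60*(-1/12) + 20/13 = 5 + 20/13 = 85/13 ≈ 6.5385)
p = 1 (p = (-2 + 10)/8 = (⅛)*8 = 1)
p*(C + 12) = 1*(85/13 + 12) = 1*(241/13) = 241/13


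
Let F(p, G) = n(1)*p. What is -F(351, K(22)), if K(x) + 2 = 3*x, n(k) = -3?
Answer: 1053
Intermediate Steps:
K(x) = -2 + 3*x
F(p, G) = -3*p
-F(351, K(22)) = -(-3)*351 = -1*(-1053) = 1053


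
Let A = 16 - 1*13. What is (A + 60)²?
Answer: 3969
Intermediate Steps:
A = 3 (A = 16 - 13 = 3)
(A + 60)² = (3 + 60)² = 63² = 3969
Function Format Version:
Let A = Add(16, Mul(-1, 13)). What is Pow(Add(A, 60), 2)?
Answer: 3969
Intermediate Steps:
A = 3 (A = Add(16, -13) = 3)
Pow(Add(A, 60), 2) = Pow(Add(3, 60), 2) = Pow(63, 2) = 3969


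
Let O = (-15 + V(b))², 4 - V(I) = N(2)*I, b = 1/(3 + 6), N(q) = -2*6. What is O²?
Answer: 707281/81 ≈ 8731.9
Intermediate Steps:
N(q) = -12
b = ⅑ (b = 1/9 = ⅑ ≈ 0.11111)
V(I) = 4 + 12*I (V(I) = 4 - (-12)*I = 4 + 12*I)
O = 841/9 (O = (-15 + (4 + 12*(⅑)))² = (-15 + (4 + 4/3))² = (-15 + 16/3)² = (-29/3)² = 841/9 ≈ 93.444)
O² = (841/9)² = 707281/81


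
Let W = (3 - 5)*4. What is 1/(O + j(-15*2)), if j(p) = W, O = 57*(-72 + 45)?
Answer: -1/1547 ≈ -0.00064641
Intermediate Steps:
O = -1539 (O = 57*(-27) = -1539)
W = -8 (W = -2*4 = -8)
j(p) = -8
1/(O + j(-15*2)) = 1/(-1539 - 8) = 1/(-1547) = -1/1547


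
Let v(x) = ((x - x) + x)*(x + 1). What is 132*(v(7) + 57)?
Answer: 14916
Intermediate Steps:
v(x) = x*(1 + x) (v(x) = (0 + x)*(1 + x) = x*(1 + x))
132*(v(7) + 57) = 132*(7*(1 + 7) + 57) = 132*(7*8 + 57) = 132*(56 + 57) = 132*113 = 14916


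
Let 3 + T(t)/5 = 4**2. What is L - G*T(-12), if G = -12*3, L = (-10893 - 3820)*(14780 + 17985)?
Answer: -482069105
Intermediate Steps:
T(t) = 65 (T(t) = -15 + 5*4**2 = -15 + 5*16 = -15 + 80 = 65)
L = -482071445 (L = -14713*32765 = -482071445)
G = -36
L - G*T(-12) = -482071445 - (-36)*65 = -482071445 - 1*(-2340) = -482071445 + 2340 = -482069105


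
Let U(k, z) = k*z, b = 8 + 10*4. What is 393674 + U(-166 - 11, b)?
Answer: 385178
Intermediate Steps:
b = 48 (b = 8 + 40 = 48)
393674 + U(-166 - 11, b) = 393674 + (-166 - 11)*48 = 393674 - 177*48 = 393674 - 8496 = 385178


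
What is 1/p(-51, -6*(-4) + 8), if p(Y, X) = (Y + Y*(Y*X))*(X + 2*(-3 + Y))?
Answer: -1/6321756 ≈ -1.5818e-7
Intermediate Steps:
p(Y, X) = (Y + X*Y²)*(-6 + X + 2*Y) (p(Y, X) = (Y + Y*(X*Y))*(X + (-6 + 2*Y)) = (Y + X*Y²)*(-6 + X + 2*Y))
1/p(-51, -6*(-4) + 8) = 1/(-51*(-6 + (-6*(-4) + 8) + 2*(-51) - 51*(-6*(-4) + 8)² - 6*(-6*(-4) + 8)*(-51) + 2*(-6*(-4) + 8)*(-51)²)) = 1/(-51*(-6 + (24 + 8) - 102 - 51*(24 + 8)² - 6*(24 + 8)*(-51) + 2*(24 + 8)*2601)) = 1/(-51*(-6 + 32 - 102 - 51*32² - 6*32*(-51) + 2*32*2601)) = 1/(-51*(-6 + 32 - 102 - 51*1024 + 9792 + 166464)) = 1/(-51*(-6 + 32 - 102 - 52224 + 9792 + 166464)) = 1/(-51*123956) = 1/(-6321756) = -1/6321756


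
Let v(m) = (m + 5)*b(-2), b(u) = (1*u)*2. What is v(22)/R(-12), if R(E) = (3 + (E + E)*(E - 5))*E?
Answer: 3/137 ≈ 0.021898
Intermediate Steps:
b(u) = 2*u (b(u) = u*2 = 2*u)
R(E) = E*(3 + 2*E*(-5 + E)) (R(E) = (3 + (2*E)*(-5 + E))*E = (3 + 2*E*(-5 + E))*E = E*(3 + 2*E*(-5 + E)))
v(m) = -20 - 4*m (v(m) = (m + 5)*(2*(-2)) = (5 + m)*(-4) = -20 - 4*m)
v(22)/R(-12) = (-20 - 4*22)/((-12*(3 - 10*(-12) + 2*(-12)**2))) = (-20 - 88)/((-12*(3 + 120 + 2*144))) = -108*(-1/(12*(3 + 120 + 288))) = -108/((-12*411)) = -108/(-4932) = -108*(-1/4932) = 3/137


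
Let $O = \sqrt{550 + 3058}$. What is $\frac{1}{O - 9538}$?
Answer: $- \frac{4769}{45484918} - \frac{\sqrt{902}}{45484918} \approx -0.00010551$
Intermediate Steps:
$O = 2 \sqrt{902}$ ($O = \sqrt{3608} = 2 \sqrt{902} \approx 60.067$)
$\frac{1}{O - 9538} = \frac{1}{2 \sqrt{902} - 9538} = \frac{1}{-9538 + 2 \sqrt{902}}$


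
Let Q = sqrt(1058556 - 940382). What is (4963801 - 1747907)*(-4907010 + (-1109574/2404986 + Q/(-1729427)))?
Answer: -6325283733846138666/400831 - 3215894*sqrt(118174)/1729427 ≈ -1.5780e+13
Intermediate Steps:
Q = sqrt(118174) ≈ 343.76
(4963801 - 1747907)*(-4907010 + (-1109574/2404986 + Q/(-1729427))) = (4963801 - 1747907)*(-4907010 + (-1109574/2404986 + sqrt(118174)/(-1729427))) = 3215894*(-4907010 + (-1109574*1/2404986 + sqrt(118174)*(-1/1729427))) = 3215894*(-4907010 + (-184929/400831 - sqrt(118174)/1729427)) = 3215894*(-1966881910239/400831 - sqrt(118174)/1729427) = -6325283733846138666/400831 - 3215894*sqrt(118174)/1729427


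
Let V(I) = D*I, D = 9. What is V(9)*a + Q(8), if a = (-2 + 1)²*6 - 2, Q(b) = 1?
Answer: 325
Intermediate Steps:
V(I) = 9*I
a = 4 (a = (-1)²*6 - 2 = 1*6 - 2 = 6 - 2 = 4)
V(9)*a + Q(8) = (9*9)*4 + 1 = 81*4 + 1 = 324 + 1 = 325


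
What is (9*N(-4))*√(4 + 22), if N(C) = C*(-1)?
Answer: 36*√26 ≈ 183.56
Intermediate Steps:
N(C) = -C
(9*N(-4))*√(4 + 22) = (9*(-1*(-4)))*√(4 + 22) = (9*4)*√26 = 36*√26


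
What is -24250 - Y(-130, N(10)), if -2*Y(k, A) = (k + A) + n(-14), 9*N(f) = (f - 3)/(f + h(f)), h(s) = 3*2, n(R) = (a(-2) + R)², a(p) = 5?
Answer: -6991049/288 ≈ -24274.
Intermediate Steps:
n(R) = (5 + R)²
h(s) = 6
N(f) = (-3 + f)/(9*(6 + f)) (N(f) = ((f - 3)/(f + 6))/9 = ((-3 + f)/(6 + f))/9 = (-3 + f)/(9*(6 + f)))
Y(k, A) = -81/2 - A/2 - k/2 (Y(k, A) = -((k + A) + (5 - 14)²)/2 = -((A + k) + (-9)²)/2 = -((A + k) + 81)/2 = -(81 + A + k)/2 = -81/2 - A/2 - k/2)
-24250 - Y(-130, N(10)) = -24250 - (-81/2 - (-3 + 10)/(18*(6 + 10)) - ½*(-130)) = -24250 - (-81/2 - 7/(18*16) + 65) = -24250 - (-81/2 - ½*7/144 + 65) = -24250 - (-81/2 - 7/288 + 65) = -24250 - 1*7049/288 = -24250 - 7049/288 = -6991049/288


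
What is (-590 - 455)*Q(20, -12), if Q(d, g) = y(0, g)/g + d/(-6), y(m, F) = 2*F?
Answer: 4180/3 ≈ 1393.3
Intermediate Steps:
Q(d, g) = 2 - d/6 (Q(d, g) = (2*g)/g + d/(-6) = 2 + d*(-⅙) = 2 - d/6)
(-590 - 455)*Q(20, -12) = (-590 - 455)*(2 - ⅙*20) = -1045*(2 - 10/3) = -1045*(-4/3) = 4180/3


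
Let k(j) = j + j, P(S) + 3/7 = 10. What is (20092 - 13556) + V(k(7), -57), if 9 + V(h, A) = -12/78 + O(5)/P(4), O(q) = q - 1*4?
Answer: 5684974/871 ≈ 6527.0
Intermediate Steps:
O(q) = -4 + q (O(q) = q - 4 = -4 + q)
P(S) = 67/7 (P(S) = -3/7 + 10 = 67/7)
k(j) = 2*j
V(h, A) = -7882/871 (V(h, A) = -9 + (-12/78 + (-4 + 5)/(67/7)) = -9 + (-12*1/78 + 1*(7/67)) = -9 + (-2/13 + 7/67) = -9 - 43/871 = -7882/871)
(20092 - 13556) + V(k(7), -57) = (20092 - 13556) - 7882/871 = 6536 - 7882/871 = 5684974/871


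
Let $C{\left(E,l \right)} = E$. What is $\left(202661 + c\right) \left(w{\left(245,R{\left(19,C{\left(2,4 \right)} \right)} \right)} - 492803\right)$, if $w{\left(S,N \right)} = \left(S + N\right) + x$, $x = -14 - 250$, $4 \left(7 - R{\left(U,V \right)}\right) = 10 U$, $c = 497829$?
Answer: $-345245252625$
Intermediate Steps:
$R{\left(U,V \right)} = 7 - \frac{5 U}{2}$ ($R{\left(U,V \right)} = 7 - \frac{10 U}{4} = 7 - \frac{5 U}{2}$)
$x = -264$ ($x = -14 - 250 = -264$)
$w{\left(S,N \right)} = -264 + N + S$ ($w{\left(S,N \right)} = \left(S + N\right) - 264 = \left(N + S\right) - 264 = -264 + N + S$)
$\left(202661 + c\right) \left(w{\left(245,R{\left(19,C{\left(2,4 \right)} \right)} \right)} - 492803\right) = \left(202661 + 497829\right) \left(\left(-264 + \left(7 - \frac{95}{2}\right) + 245\right) - 492803\right) = 700490 \left(\left(-264 + \left(7 - \frac{95}{2}\right) + 245\right) - 492803\right) = 700490 \left(\left(-264 - \frac{81}{2} + 245\right) - 492803\right) = 700490 \left(- \frac{119}{2} - 492803\right) = 700490 \left(- \frac{985725}{2}\right) = -345245252625$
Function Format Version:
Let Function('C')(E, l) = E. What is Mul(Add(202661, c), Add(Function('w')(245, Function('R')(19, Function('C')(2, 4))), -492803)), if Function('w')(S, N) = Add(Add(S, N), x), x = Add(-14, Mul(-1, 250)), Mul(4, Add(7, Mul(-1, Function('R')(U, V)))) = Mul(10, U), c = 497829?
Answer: -345245252625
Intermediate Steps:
Function('R')(U, V) = Add(7, Mul(Rational(-5, 2), U)) (Function('R')(U, V) = Add(7, Mul(Rational(-1, 4), Mul(10, U))) = Add(7, Mul(Rational(-5, 2), U)))
x = -264 (x = Add(-14, -250) = -264)
Function('w')(S, N) = Add(-264, N, S) (Function('w')(S, N) = Add(Add(S, N), -264) = Add(Add(N, S), -264) = Add(-264, N, S))
Mul(Add(202661, c), Add(Function('w')(245, Function('R')(19, Function('C')(2, 4))), -492803)) = Mul(Add(202661, 497829), Add(Add(-264, Add(7, Mul(Rational(-5, 2), 19)), 245), -492803)) = Mul(700490, Add(Add(-264, Add(7, Rational(-95, 2)), 245), -492803)) = Mul(700490, Add(Add(-264, Rational(-81, 2), 245), -492803)) = Mul(700490, Add(Rational(-119, 2), -492803)) = Mul(700490, Rational(-985725, 2)) = -345245252625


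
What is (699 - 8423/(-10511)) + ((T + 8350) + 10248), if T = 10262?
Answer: 310703072/10511 ≈ 29560.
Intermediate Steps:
(699 - 8423/(-10511)) + ((T + 8350) + 10248) = (699 - 8423/(-10511)) + ((10262 + 8350) + 10248) = (699 - 8423*(-1/10511)) + (18612 + 10248) = (699 + 8423/10511) + 28860 = 7355612/10511 + 28860 = 310703072/10511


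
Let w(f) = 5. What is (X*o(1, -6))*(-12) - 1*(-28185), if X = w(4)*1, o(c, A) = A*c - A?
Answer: 28185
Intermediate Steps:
o(c, A) = -A + A*c
X = 5 (X = 5*1 = 5)
(X*o(1, -6))*(-12) - 1*(-28185) = (5*(-6*(-1 + 1)))*(-12) - 1*(-28185) = (5*(-6*0))*(-12) + 28185 = (5*0)*(-12) + 28185 = 0*(-12) + 28185 = 0 + 28185 = 28185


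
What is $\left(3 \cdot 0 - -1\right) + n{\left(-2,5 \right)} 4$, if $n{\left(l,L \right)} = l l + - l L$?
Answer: $57$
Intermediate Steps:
$n{\left(l,L \right)} = l^{2} - L l$
$\left(3 \cdot 0 - -1\right) + n{\left(-2,5 \right)} 4 = \left(3 \cdot 0 - -1\right) + - 2 \left(-2 - 5\right) 4 = \left(0 + 1\right) + - 2 \left(-2 - 5\right) 4 = 1 + \left(-2\right) \left(-7\right) 4 = 1 + 14 \cdot 4 = 1 + 56 = 57$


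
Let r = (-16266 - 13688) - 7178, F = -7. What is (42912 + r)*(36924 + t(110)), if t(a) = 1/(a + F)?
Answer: 21982339940/103 ≈ 2.1342e+8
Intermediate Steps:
t(a) = 1/(-7 + a) (t(a) = 1/(a - 7) = 1/(-7 + a))
r = -37132 (r = -29954 - 7178 = -37132)
(42912 + r)*(36924 + t(110)) = (42912 - 37132)*(36924 + 1/(-7 + 110)) = 5780*(36924 + 1/103) = 5780*(3803173/103) = 21982339940/103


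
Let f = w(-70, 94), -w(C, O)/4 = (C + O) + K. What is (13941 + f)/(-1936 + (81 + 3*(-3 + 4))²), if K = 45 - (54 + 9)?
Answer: 13917/5120 ≈ 2.7182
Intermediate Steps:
K = -18 (K = 45 - 1*63 = 45 - 63 = -18)
w(C, O) = 72 - 4*C - 4*O (w(C, O) = -4*((C + O) - 18) = -4*(-18 + C + O) = 72 - 4*C - 4*O)
f = -24 (f = 72 - 4*(-70) - 4*94 = 72 + 280 - 376 = -24)
(13941 + f)/(-1936 + (81 + 3*(-3 + 4))²) = (13941 - 24)/(-1936 + (81 + 3*(-3 + 4))²) = 13917/(-1936 + (81 + 3*1)²) = 13917/(-1936 + (81 + 3)²) = 13917/(-1936 + 84²) = 13917/(-1936 + 7056) = 13917/5120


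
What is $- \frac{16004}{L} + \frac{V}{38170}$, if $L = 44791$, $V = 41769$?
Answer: $\frac{1260002599}{1709672470} \approx 0.73698$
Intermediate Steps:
$- \frac{16004}{L} + \frac{V}{38170} = - \frac{16004}{44791} + \frac{41769}{38170} = \frac{1260002599}{1709672470}$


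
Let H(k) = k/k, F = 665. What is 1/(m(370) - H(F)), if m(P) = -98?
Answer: -1/99 ≈ -0.010101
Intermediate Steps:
H(k) = 1
1/(m(370) - H(F)) = 1/(-98 - 1*1) = 1/(-98 - 1) = 1/(-99) = -1/99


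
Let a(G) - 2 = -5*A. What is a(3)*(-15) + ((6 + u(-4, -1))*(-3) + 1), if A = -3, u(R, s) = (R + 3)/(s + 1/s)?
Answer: -547/2 ≈ -273.50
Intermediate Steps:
u(R, s) = (3 + R)/(s + 1/s)
a(G) = 17 (a(G) = 2 - 5*(-3) = 2 + 15 = 17)
a(3)*(-15) + ((6 + u(-4, -1))*(-3) + 1) = 17*(-15) + ((6 - (3 - 4)/(1 + (-1)²))*(-3) + 1) = -255 + ((6 - 1*(-1)/(1 + 1))*(-3) + 1) = -255 + ((6 - 1*(-1)/2)*(-3) + 1) = -255 + ((6 - 1*½*(-1))*(-3) + 1) = -255 + ((6 + ½)*(-3) + 1) = -255 + ((13/2)*(-3) + 1) = -255 + (-39/2 + 1) = -255 - 37/2 = -547/2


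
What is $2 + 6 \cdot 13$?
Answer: $80$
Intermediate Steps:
$2 + 6 \cdot 13 = 2 + 78 = 80$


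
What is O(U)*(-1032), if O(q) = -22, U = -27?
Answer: 22704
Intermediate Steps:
O(U)*(-1032) = -22*(-1032) = 22704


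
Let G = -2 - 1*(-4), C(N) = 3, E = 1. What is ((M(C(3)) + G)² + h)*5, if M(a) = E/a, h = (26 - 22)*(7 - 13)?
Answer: -835/9 ≈ -92.778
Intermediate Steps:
h = -24 (h = 4*(-6) = -24)
G = 2 (G = -2 + 4 = 2)
M(a) = 1/a
((M(C(3)) + G)² + h)*5 = ((1/3 + 2)² - 24)*5 = ((⅓ + 2)² - 24)*5 = ((7/3)² - 24)*5 = (49/9 - 24)*5 = -167/9*5 = -835/9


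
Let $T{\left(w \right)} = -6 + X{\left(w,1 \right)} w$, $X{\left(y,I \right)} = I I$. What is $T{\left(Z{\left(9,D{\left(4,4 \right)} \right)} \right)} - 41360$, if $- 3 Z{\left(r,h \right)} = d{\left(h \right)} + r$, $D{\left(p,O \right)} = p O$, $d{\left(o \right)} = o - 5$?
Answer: $- \frac{124118}{3} \approx -41373.0$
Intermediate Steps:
$X{\left(y,I \right)} = I^{2}$
$d{\left(o \right)} = -5 + o$ ($d{\left(o \right)} = o - 5 = -5 + o$)
$D{\left(p,O \right)} = O p$
$Z{\left(r,h \right)} = \frac{5}{3} - \frac{h}{3} - \frac{r}{3}$ ($Z{\left(r,h \right)} = - \frac{\left(-5 + h\right) + r}{3} = - \frac{-5 + h + r}{3} = \frac{5}{3} - \frac{h}{3} - \frac{r}{3}$)
$T{\left(w \right)} = -6 + w$ ($T{\left(w \right)} = -6 + 1^{2} w = -6 + 1 w = -6 + w$)
$T{\left(Z{\left(9,D{\left(4,4 \right)} \right)} \right)} - 41360 = \left(-6 - \left(\frac{4}{3} + \frac{1}{3} \cdot 4 \cdot 4\right)\right) - 41360 = \left(-6 - \frac{20}{3}\right) - 41360 = - \frac{38}{3} - 41360 = - \frac{124118}{3}$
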